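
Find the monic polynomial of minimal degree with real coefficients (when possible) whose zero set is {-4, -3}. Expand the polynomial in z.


The polynomial is p(z) = ∏_{α ∈ S} (z − α), where S = {-4, -3}.
Expanding the product yields: p(z) = z^2 + 7·z + 12.
The resulting polynomial has degree 2 and real coefficients as required.

p(z) = z^2 + 7·z + 12.


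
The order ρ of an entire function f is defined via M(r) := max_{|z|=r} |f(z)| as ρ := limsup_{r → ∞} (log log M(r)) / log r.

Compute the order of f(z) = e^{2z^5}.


|e^{2z^5}| = e^{Re(2·z^5) + 0} ≤ e^{2|z|^5 + 0} = e^{2r^5 + 0} on |z| = r, so ρ ≤ 5. Choosing z on |z|=r so that 2·z^5 is real positive (always possible by picking arg z appropriately) gives |f(z)| = e^{2r^5 + 0}, matching the bound. The additive constant 0 does not affect log log M(r) ~ 5·log r. Hence ρ = 5.
Therefore ρ = 5.

Order ρ = 5.


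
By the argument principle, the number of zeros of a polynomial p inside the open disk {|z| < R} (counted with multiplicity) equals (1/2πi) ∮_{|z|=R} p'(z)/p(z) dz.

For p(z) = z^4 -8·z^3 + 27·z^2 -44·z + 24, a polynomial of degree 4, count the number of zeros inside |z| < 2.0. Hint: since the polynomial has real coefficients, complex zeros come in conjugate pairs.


The zeros of p are: 1, (2 + 2i), (2 - 2i), 3.
Their magnitudes are: 1, 2.828, 2.828, 3.
Zeros with |z| < R = 2.0: 1.
Count = 1.
By the argument principle, (1/2πi) ∮_{|z|=R} p'(z)/p(z) dz equals exactly this count.

Number of zeros inside |z| < 2.0: 1.


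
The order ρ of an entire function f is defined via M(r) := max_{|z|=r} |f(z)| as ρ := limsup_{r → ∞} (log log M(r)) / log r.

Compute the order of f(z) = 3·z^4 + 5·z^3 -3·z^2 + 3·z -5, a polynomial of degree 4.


|f(z)| ≤ Σ|c_k|·r^k = O(r^4) as r → ∞. Polynomial growth is O(e^{r^ε}) for every ε > 0 (since r^4/e^{r^ε} → 0), so ρ ≤ ε for all ε > 0, i.e. ρ = 0. Every nonconstant polynomial has order 0.
Therefore ρ = 0.

Order ρ = 0.


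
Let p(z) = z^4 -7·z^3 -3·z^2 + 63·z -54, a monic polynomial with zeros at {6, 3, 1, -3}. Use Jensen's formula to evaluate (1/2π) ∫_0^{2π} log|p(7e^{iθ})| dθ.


Zeros: -3, 1, 3, 6; r = 7.
Inside |z| < r: -3, 1, 3, 6. Outside (|z| ≥ r): ∅.
p(0) = -54, so log|p(0)| = log(54) = 3.9890.
Apply Jensen: I(r) = log|p(0)| + Σ_k log(r/|z_k|), summed over zeros inside |z| < r.
  log(r/|z_k|) for z_k = 6: log(7/6) = 0.1542
  log(r/|z_k|) for z_k = 3: log(7/3) = 0.8473
  log(r/|z_k|) for z_k = 1: log(7/1) = 1.9459
  log(r/|z_k|) for z_k = -3: log(7/3) = 0.8473
Sum over inside zeros: 3.7947.
I(r) = log|p(0)| + (inside sum) = 3.9890 + 3.7947 = 7.7836.
Closed form (all zeros inside, monic): I(r) = n·log(r) = 4·log(7) = 7.7836. ✓

I(r) ≈ 7.7836.


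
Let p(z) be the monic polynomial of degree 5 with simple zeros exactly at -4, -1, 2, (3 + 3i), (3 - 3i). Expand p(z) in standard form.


The polynomial is p(z) = ∏_{α ∈ S} (z − α), where S = {-4, -1, 2, (3 + 3i), (3 - 3i)}.
Expanding the product yields: p(z) = z^5 -3·z^4 -6·z^3 + 82·z^2 -60·z -144.
Note conjugate pairs combine to real quadratics: (z − (3+3i))(z − (3−3i)) = z² − 6z + 18.
The resulting polynomial has degree 5 and real coefficients as required.

p(z) = z^5 -3·z^4 -6·z^3 + 82·z^2 -60·z -144.


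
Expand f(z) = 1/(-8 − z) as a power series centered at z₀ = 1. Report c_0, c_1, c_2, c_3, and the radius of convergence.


Let w = z − z₀, so z = z₀ + w.
Then -8 − z = -8 − (z₀ + w) = (-8 − z₀) − w = -9 − w.
f(z) = 1/(-9 − w) = (1/(-9)) · 1/(1 − w/(-9)) = Σ_{n≥0} w^n / (-9)^(n+1).
So c_n = 1/(-9)^(n+1):
  c_0 = 1/(-9)^1 = -1/9.
  c_1 = 1/(-9)^2 = 1/81.
  c_2 = 1/(-9)^3 = -1/729.
  c_3 = 1/(-9)^4 = 1/6561.
The series is valid for |w/d| < 1, i.e. |z − z₀| < |d|.
Radius of convergence: R = |-8 − z₀| = |-9| = 9 (distance from z₀ to the singularity z = -8).

c_0 = -1/9, c_1 = 1/81, c_2 = -1/729, c_3 = 1/6561; R = 9.


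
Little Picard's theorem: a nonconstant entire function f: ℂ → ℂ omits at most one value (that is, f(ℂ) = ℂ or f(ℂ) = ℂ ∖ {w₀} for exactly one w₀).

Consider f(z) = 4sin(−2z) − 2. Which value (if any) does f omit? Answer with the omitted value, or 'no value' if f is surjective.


Little Picard bounds the complement of f(ℂ) to at most one point.
sin is entire and surjective onto ℂ: for every w ∈ ℂ, sin(ζ) = w has a solution ζ ∈ ℂ (e.g., via the complex inverse arcsin). With ζ = −2z this gives z = ζ/(-2). Then 4·sin(−2z) takes every value in 4·ℂ = ℂ, and adding -2 is a bijection of ℂ. So f is surjective and omits no value. (Note: only on the real line is sin bounded by [−1, 1].)

Omitted value: no value.


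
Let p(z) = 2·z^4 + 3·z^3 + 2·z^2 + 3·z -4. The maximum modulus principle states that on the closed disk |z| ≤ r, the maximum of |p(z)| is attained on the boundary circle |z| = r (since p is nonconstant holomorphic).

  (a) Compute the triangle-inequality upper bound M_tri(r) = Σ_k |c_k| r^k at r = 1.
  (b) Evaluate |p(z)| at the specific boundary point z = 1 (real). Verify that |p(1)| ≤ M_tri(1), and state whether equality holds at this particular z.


Coefficients: c_0 = -4, c_1 = 3, c_2 = 2, c_3 = 3, c_4 = 2. Radius r = 1.
Part (a). Triangle bound: M_tri(r) = Σ_k |c_k| r^k
  = |-4|·1^0 + |3|·1^1 + |2|·1^2 + |3|·1^3 + |2|·1^4
  = 4 + 3 + 2 + 3 + 2 = 14.
This bounds M(r) := max_{|z|=r} |p(z)| from above; equality holds iff all terms c_k z^k can be made to align in phase at a single z on |z|=r.
Part (b). At z = 1 (real, on the circle |z| = r):
  p(1) = (-4)·1^0 + (3)·1^1 + (2)·1^2 + (3)·1^3 + (2)·1^4 = 6.
  |p(1)| = 6.
Check: |p(1)| = 6 ≤ 14 = M_tri(1). ✓ Equality does not hold at z = 1 (the coefficients have mixed signs, so the terms do not all align in phase there).

M_tri(1) = 14; |p(1)| = 6; equality at z=1: no.


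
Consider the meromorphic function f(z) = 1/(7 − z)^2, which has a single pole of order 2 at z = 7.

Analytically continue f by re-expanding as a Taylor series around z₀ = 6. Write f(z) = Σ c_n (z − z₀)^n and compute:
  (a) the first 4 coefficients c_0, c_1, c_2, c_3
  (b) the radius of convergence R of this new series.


Let w = z − z₀, so z = z₀ + w.
Then 7 − z = 7 − (z₀ + w) = (7 − z₀) − w = 1 − w.
f(z) = 1/(1 − w)^2 = (1/(1)^2) · (1 − w/(1))^{−2}.
By the binomial series (1−u)^{−2} = Σ_{n≥0} C(n+1, 1) u^n for |u|<1, with u = w/(1):
  c_n = C(n+1, 1) / (1)^(n+2).
  c_0 = 1/(1)^2 = 1.
  c_1 = 2/(1)^3 = 2.
  c_2 = 3/(1)^4 = 3.
  c_3 = 4/(1)^5 = 4.
The series is valid for |w/d| < 1, i.e. |z − z₀| < |d|.
Radius of convergence: R = |7 − z₀| = |1| = 1 (distance from z₀ to the singularity z = 7).

c_0 = 1, c_1 = 2, c_2 = 3, c_3 = 4; R = 1.


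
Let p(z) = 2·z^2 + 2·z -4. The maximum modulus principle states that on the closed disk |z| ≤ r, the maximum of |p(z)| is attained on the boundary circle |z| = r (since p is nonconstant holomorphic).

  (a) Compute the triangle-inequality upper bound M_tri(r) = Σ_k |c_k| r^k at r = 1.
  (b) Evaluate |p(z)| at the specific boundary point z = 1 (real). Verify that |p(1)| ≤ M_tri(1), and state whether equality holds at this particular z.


Coefficients: c_0 = -4, c_1 = 2, c_2 = 2. Radius r = 1.
Part (a). Triangle bound: M_tri(r) = Σ_k |c_k| r^k
  = |-4|·1^0 + |2|·1^1 + |2|·1^2
  = 4 + 2 + 2 = 8.
This bounds M(r) := max_{|z|=r} |p(z)| from above; equality holds iff all terms c_k z^k can be made to align in phase at a single z on |z|=r.
Part (b). At z = 1 (real, on the circle |z| = r):
  p(1) = (-4)·1^0 + (2)·1^1 + (2)·1^2 = 0.
  |p(1)| = 0.
Check: |p(1)| = 0 ≤ 8 = M_tri(1). ✓ Equality does not hold at z = 1 (the coefficients have mixed signs, so the terms do not all align in phase there).

M_tri(1) = 8; |p(1)| = 0; equality at z=1: no.


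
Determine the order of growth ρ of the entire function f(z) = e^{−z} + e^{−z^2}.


Each summand is entire of order 1 and 2 respectively (as in the single-exponential case). The order of a sum is at most the max of the orders, so ρ ≤ 2. For the lower bound: on |z|=r choose arg z so that -1z^2 is real positive; then |e^{-1z^2}| = e^{1r^2} while |e^{-1z}| ≤ e^{1r^1} = o(e^{1r^2}). So |f| ≥ e^{1r^2}(1 − o(1)) and ρ ≥ 2. Hence ρ = max(1, 2) = 2.
Therefore ρ = 2.

Order ρ = 2.


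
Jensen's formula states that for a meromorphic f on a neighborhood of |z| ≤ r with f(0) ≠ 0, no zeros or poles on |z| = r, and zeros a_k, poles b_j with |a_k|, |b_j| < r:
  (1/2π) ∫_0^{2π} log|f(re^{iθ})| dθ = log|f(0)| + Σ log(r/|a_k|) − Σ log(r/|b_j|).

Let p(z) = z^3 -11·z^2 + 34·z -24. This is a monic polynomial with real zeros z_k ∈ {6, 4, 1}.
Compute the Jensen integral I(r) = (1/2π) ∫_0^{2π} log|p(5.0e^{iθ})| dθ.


Zeros: 1, 4, 6; r = 5.0.
Inside |z| < r: 1, 4. Outside (|z| ≥ r): 6.
p(0) = -24, so log|p(0)| = log(24) = 3.1781.
Apply Jensen: I(r) = log|p(0)| + Σ_k log(r/|z_k|), summed over zeros inside |z| < r.
  log(r/|z_k|) for z_k = 4: log(5.0/4) = 0.2231
  log(r/|z_k|) for z_k = 1: log(5.0/1) = 1.6094
  Outside zeros (6) contribute nothing to the Jensen sum.
Sum over inside zeros: 1.8326.
I(r) = log|p(0)| + (inside sum) = 3.1781 + 1.8326 = 5.0106.
Note: since some zeros are outside |z| ≤ r, the simplified n·log(r) form does NOT apply — only the inside zeros contribute.

I(r) ≈ 5.0106.


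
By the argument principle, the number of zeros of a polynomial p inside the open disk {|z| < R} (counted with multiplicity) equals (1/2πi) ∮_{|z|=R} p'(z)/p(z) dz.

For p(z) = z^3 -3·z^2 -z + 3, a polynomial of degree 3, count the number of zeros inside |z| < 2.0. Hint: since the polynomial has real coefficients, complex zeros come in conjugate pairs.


The zeros of p are: 1, -1, 3.
Their magnitudes are: 1, 1, 3.
Zeros with |z| < R = 2.0: 1, -1.
Count = 2.
By the argument principle, (1/2πi) ∮_{|z|=R} p'(z)/p(z) dz equals exactly this count.

Number of zeros inside |z| < 2.0: 2.


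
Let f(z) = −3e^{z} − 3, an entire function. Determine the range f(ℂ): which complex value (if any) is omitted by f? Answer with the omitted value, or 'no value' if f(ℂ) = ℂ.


Little Picard bounds the complement of f(ℂ) to at most one point.
e^{z} is never zero on ℂ, so -3·e^{z} takes every value in ℂ ∖ {0}. Adding -3 shifts the range to ℂ ∖ {-3}. Thus f omits exactly the value -3.

Omitted value: -3.


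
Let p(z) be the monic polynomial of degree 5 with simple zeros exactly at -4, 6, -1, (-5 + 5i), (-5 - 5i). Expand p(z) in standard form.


The polynomial is p(z) = ∏_{α ∈ S} (z − α), where S = {-4, 6, -1, (-5 + 5i), (-5 - 5i)}.
Expanding the product yields: p(z) = z^5 + 9·z^4 + 14·z^3 -334·z^2 -1540·z -1200.
Note conjugate pairs combine to real quadratics: (z − (-5+5i))(z − (-5−5i)) = z² + 10z + 50.
The resulting polynomial has degree 5 and real coefficients as required.

p(z) = z^5 + 9·z^4 + 14·z^3 -334·z^2 -1540·z -1200.


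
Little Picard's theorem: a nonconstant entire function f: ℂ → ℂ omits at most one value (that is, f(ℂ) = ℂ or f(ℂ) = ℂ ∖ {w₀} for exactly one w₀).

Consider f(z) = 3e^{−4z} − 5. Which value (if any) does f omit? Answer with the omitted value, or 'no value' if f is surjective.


Little Picard bounds the complement of f(ℂ) to at most one point.
e^{−4z} is never zero on ℂ, so 3·e^{−4z} takes every value in ℂ ∖ {0}. Adding -5 shifts the range to ℂ ∖ {-5}. Thus f omits exactly the value -5.

Omitted value: -5.


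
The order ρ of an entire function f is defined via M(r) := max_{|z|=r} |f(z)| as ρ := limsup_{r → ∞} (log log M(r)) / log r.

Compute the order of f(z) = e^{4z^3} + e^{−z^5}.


Each summand is entire of order 3 and 5 respectively (as in the single-exponential case). The order of a sum is at most the max of the orders, so ρ ≤ 5. For the lower bound: on |z|=r choose arg z so that -1z^5 is real positive; then |e^{-1z^5}| = e^{1r^5} while |e^{4z^3}| ≤ e^{4r^3} = o(e^{1r^5}). So |f| ≥ e^{1r^5}(1 − o(1)) and ρ ≥ 5. Hence ρ = max(3, 5) = 5.
Therefore ρ = 5.

Order ρ = 5.


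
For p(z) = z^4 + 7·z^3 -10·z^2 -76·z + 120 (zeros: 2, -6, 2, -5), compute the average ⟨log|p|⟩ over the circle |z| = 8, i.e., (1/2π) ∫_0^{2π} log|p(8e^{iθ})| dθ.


Zeros: -6, -5, 2, 2; r = 8.
Inside |z| < r: -6, -5, 2, 2. Outside (|z| ≥ r): ∅.
p(0) = 120, so log|p(0)| = log(120) = 4.7875.
Apply Jensen: I(r) = log|p(0)| + Σ_k log(r/|z_k|), summed over zeros inside |z| < r.
  log(r/|z_k|) for z_k = 2: log(8/2) = 1.3863
  log(r/|z_k|) for z_k = -6: log(8/6) = 0.2877
  log(r/|z_k|) for z_k = 2: log(8/2) = 1.3863
  log(r/|z_k|) for z_k = -5: log(8/5) = 0.4700
Sum over inside zeros: 3.5303.
I(r) = log|p(0)| + (inside sum) = 4.7875 + 3.5303 = 8.3178.
Closed form (all zeros inside, monic): I(r) = n·log(r) = 4·log(8) = 8.3178. ✓

I(r) ≈ 8.3178.


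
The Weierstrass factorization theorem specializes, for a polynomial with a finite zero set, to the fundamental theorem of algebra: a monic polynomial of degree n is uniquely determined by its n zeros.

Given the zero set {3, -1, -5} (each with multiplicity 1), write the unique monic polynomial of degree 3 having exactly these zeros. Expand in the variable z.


The polynomial is p(z) = ∏_{α ∈ S} (z − α), where S = {3, -1, -5}.
Expanding the product yields: p(z) = z^3 + 3·z^2 -13·z -15.
The resulting polynomial has degree 3 and real coefficients as required.

p(z) = z^3 + 3·z^2 -13·z -15.


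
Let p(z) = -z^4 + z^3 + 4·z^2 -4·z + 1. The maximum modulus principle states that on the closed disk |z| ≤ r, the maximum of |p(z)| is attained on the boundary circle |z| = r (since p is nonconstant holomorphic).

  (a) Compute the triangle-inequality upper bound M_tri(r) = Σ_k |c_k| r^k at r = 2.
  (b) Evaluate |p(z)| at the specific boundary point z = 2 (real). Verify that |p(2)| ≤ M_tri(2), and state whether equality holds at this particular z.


Coefficients: c_0 = 1, c_1 = -4, c_2 = 4, c_3 = 1, c_4 = -1. Radius r = 2.
Part (a). Triangle bound: M_tri(r) = Σ_k |c_k| r^k
  = |1|·2^0 + |-4|·2^1 + |4|·2^2 + |1|·2^3 + |-1|·2^4
  = 1 + 8 + 16 + 8 + 16 = 49.
This bounds M(r) := max_{|z|=r} |p(z)| from above; equality holds iff all terms c_k z^k can be made to align in phase at a single z on |z|=r.
Part (b). At z = 2 (real, on the circle |z| = r):
  p(2) = (1)·2^0 + (-4)·2^1 + (4)·2^2 + (1)·2^3 + (-1)·2^4 = 1.
  |p(2)| = 1.
Check: |p(2)| = 1 ≤ 49 = M_tri(2). ✓ Equality does not hold at z = 2 (the coefficients have mixed signs, so the terms do not all align in phase there).

M_tri(2) = 49; |p(2)| = 1; equality at z=2: no.


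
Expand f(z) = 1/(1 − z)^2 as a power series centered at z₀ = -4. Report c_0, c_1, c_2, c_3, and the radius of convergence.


Let w = z − z₀, so z = z₀ + w.
Then 1 − z = 1 − (z₀ + w) = (1 − z₀) − w = 5 − w.
f(z) = 1/(5 − w)^2 = (1/(5)^2) · (1 − w/(5))^{−2}.
By the binomial series (1−u)^{−2} = Σ_{n≥0} C(n+1, 1) u^n for |u|<1, with u = w/(5):
  c_n = C(n+1, 1) / (5)^(n+2).
  c_0 = 1/(5)^2 = 1/25.
  c_1 = 2/(5)^3 = 2/125.
  c_2 = 3/(5)^4 = 3/625.
  c_3 = 4/(5)^5 = 4/3125.
The series is valid for |w/d| < 1, i.e. |z − z₀| < |d|.
Radius of convergence: R = |1 − z₀| = |5| = 5 (distance from z₀ to the singularity z = 1).

c_0 = 1/25, c_1 = 2/125, c_2 = 3/625, c_3 = 4/3125; R = 5.


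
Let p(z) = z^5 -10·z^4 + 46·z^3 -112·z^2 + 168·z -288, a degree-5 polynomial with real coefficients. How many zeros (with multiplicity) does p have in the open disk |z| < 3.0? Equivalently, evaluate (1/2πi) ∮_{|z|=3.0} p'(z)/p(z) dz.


The zeros of p are: (3 + 3i), (3 - 3i), 4, (0 + 2i), (0 - 2i).
Their magnitudes are: 4.243, 4.243, 4, 2, 2.
Zeros with |z| < R = 3.0: (0 + 2i), (0 - 2i).
Count = 2.
By the argument principle, (1/2πi) ∮_{|z|=R} p'(z)/p(z) dz equals exactly this count.

Number of zeros inside |z| < 3.0: 2.


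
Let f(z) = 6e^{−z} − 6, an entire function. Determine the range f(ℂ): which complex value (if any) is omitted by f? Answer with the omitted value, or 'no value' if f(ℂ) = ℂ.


Little Picard bounds the complement of f(ℂ) to at most one point.
e^{−z} is never zero on ℂ, so 6·e^{−z} takes every value in ℂ ∖ {0}. Adding -6 shifts the range to ℂ ∖ {-6}. Thus f omits exactly the value -6.

Omitted value: -6.


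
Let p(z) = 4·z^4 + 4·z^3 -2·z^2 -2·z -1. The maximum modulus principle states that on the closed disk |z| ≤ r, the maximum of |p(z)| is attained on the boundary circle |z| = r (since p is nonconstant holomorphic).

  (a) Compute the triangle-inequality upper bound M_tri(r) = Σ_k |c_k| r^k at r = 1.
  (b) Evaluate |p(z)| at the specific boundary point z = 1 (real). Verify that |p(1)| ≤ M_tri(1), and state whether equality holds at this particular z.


Coefficients: c_0 = -1, c_1 = -2, c_2 = -2, c_3 = 4, c_4 = 4. Radius r = 1.
Part (a). Triangle bound: M_tri(r) = Σ_k |c_k| r^k
  = |-1|·1^0 + |-2|·1^1 + |-2|·1^2 + |4|·1^3 + |4|·1^4
  = 1 + 2 + 2 + 4 + 4 = 13.
This bounds M(r) := max_{|z|=r} |p(z)| from above; equality holds iff all terms c_k z^k can be made to align in phase at a single z on |z|=r.
Part (b). At z = 1 (real, on the circle |z| = r):
  p(1) = (-1)·1^0 + (-2)·1^1 + (-2)·1^2 + (4)·1^3 + (4)·1^4 = 3.
  |p(1)| = 3.
Check: |p(1)| = 3 ≤ 13 = M_tri(1). ✓ Equality does not hold at z = 1 (the coefficients have mixed signs, so the terms do not all align in phase there).

M_tri(1) = 13; |p(1)| = 3; equality at z=1: no.


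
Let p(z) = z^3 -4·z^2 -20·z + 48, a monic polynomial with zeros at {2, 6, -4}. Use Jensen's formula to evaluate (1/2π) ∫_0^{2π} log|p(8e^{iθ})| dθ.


Zeros: -4, 2, 6; r = 8.
Inside |z| < r: -4, 2, 6. Outside (|z| ≥ r): ∅.
p(0) = 48, so log|p(0)| = log(48) = 3.8712.
Apply Jensen: I(r) = log|p(0)| + Σ_k log(r/|z_k|), summed over zeros inside |z| < r.
  log(r/|z_k|) for z_k = 2: log(8/2) = 1.3863
  log(r/|z_k|) for z_k = 6: log(8/6) = 0.2877
  log(r/|z_k|) for z_k = -4: log(8/4) = 0.6931
Sum over inside zeros: 2.3671.
I(r) = log|p(0)| + (inside sum) = 3.8712 + 2.3671 = 6.2383.
Closed form (all zeros inside, monic): I(r) = n·log(r) = 3·log(8) = 6.2383. ✓

I(r) ≈ 6.2383.


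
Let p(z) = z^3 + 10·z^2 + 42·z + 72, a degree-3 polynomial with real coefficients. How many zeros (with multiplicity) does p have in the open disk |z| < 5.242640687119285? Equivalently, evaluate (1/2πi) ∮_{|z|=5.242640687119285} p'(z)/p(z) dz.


The zeros of p are: (-3 + 3i), (-3 - 3i), -4.
Their magnitudes are: 4.243, 4.243, 4.
Zeros with |z| < R = 5.242640687119285: (-3 + 3i), (-3 - 3i), -4.
Count = 3.
By the argument principle, (1/2πi) ∮_{|z|=R} p'(z)/p(z) dz equals exactly this count.

Number of zeros inside |z| < 5.242640687119285: 3.


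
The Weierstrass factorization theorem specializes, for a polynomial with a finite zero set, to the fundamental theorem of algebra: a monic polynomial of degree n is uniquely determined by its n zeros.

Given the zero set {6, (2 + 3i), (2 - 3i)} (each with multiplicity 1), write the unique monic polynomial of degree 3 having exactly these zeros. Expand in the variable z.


The polynomial is p(z) = ∏_{α ∈ S} (z − α), where S = {6, (2 + 3i), (2 - 3i)}.
Expanding the product yields: p(z) = z^3 -10·z^2 + 37·z -78.
Note conjugate pairs combine to real quadratics: (z − (2+3i))(z − (2−3i)) = z² − 4z + 13.
The resulting polynomial has degree 3 and real coefficients as required.

p(z) = z^3 -10·z^2 + 37·z -78.


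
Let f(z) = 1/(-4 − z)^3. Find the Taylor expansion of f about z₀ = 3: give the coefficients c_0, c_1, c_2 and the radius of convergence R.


Let w = z − z₀, so z = z₀ + w.
Then -4 − z = -4 − (z₀ + w) = (-4 − z₀) − w = -7 − w.
f(z) = 1/(-7 − w)^3 = (1/(-7)^3) · (1 − w/(-7))^{−3}.
By the binomial series (1−u)^{−3} = Σ_{n≥0} C(n+2, 2) u^n for |u|<1, with u = w/(-7):
  c_n = C(n+2, 2) / (-7)^(n+3).
  c_0 = 1/(-7)^3 = -1/343.
  c_1 = 3/(-7)^4 = 3/2401.
  c_2 = 6/(-7)^5 = -6/16807.
The series is valid for |w/d| < 1, i.e. |z − z₀| < |d|.
Radius of convergence: R = |-4 − z₀| = |-7| = 7 (distance from z₀ to the singularity z = -4).

c_0 = -1/343, c_1 = 3/2401, c_2 = -6/16807; R = 7.


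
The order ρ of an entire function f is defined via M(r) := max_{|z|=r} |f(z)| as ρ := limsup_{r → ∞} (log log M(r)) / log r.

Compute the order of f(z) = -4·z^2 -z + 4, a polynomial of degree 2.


|f(z)| ≤ Σ|c_k|·r^k = O(r^2) as r → ∞. Polynomial growth is O(e^{r^ε}) for every ε > 0 (since r^2/e^{r^ε} → 0), so ρ ≤ ε for all ε > 0, i.e. ρ = 0. Every nonconstant polynomial has order 0.
Therefore ρ = 0.

Order ρ = 0.


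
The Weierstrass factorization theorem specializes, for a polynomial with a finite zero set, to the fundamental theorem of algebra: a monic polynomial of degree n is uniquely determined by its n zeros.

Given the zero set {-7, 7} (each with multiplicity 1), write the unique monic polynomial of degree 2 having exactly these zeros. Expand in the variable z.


The polynomial is p(z) = ∏_{α ∈ S} (z − α), where S = {-7, 7}.
Expanding the product yields: p(z) = z^2 -49.
The resulting polynomial has degree 2 and real coefficients as required.

p(z) = z^2 -49.


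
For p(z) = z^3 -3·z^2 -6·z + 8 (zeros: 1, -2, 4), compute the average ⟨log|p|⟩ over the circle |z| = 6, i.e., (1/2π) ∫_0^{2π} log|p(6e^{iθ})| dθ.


Zeros: -2, 1, 4; r = 6.
Inside |z| < r: -2, 1, 4. Outside (|z| ≥ r): ∅.
p(0) = 8, so log|p(0)| = log(8) = 2.0794.
Apply Jensen: I(r) = log|p(0)| + Σ_k log(r/|z_k|), summed over zeros inside |z| < r.
  log(r/|z_k|) for z_k = 1: log(6/1) = 1.7918
  log(r/|z_k|) for z_k = -2: log(6/2) = 1.0986
  log(r/|z_k|) for z_k = 4: log(6/4) = 0.4055
Sum over inside zeros: 3.2958.
I(r) = log|p(0)| + (inside sum) = 2.0794 + 3.2958 = 5.3753.
Closed form (all zeros inside, monic): I(r) = n·log(r) = 3·log(6) = 5.3753. ✓

I(r) ≈ 5.3753.


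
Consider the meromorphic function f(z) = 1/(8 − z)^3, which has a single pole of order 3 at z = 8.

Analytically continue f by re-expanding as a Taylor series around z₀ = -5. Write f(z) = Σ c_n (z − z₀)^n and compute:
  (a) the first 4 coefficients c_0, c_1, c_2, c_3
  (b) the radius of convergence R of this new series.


Let w = z − z₀, so z = z₀ + w.
Then 8 − z = 8 − (z₀ + w) = (8 − z₀) − w = 13 − w.
f(z) = 1/(13 − w)^3 = (1/(13)^3) · (1 − w/(13))^{−3}.
By the binomial series (1−u)^{−3} = Σ_{n≥0} C(n+2, 2) u^n for |u|<1, with u = w/(13):
  c_n = C(n+2, 2) / (13)^(n+3).
  c_0 = 1/(13)^3 = 1/2197.
  c_1 = 3/(13)^4 = 3/28561.
  c_2 = 6/(13)^5 = 6/371293.
  c_3 = 10/(13)^6 = 10/4826809.
The series is valid for |w/d| < 1, i.e. |z − z₀| < |d|.
Radius of convergence: R = |8 − z₀| = |13| = 13 (distance from z₀ to the singularity z = 8).

c_0 = 1/2197, c_1 = 3/28561, c_2 = 6/371293, c_3 = 10/4826809; R = 13.


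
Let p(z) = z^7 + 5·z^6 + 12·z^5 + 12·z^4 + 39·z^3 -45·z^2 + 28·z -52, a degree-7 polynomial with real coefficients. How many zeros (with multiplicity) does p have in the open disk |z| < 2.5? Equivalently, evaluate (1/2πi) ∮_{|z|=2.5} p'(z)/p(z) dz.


The zeros of p are: (0 + 2i), (0 - 2i), (-3 + 2i), (-3 - 2i), 1, (0 + 1i), (0 - 1i).
Their magnitudes are: 2, 2, 3.606, 3.606, 1, 1, 1.
Zeros with |z| < R = 2.5: (0 + 2i), (0 - 2i), 1, (0 + 1i), (0 - 1i).
Count = 5.
By the argument principle, (1/2πi) ∮_{|z|=R} p'(z)/p(z) dz equals exactly this count.

Number of zeros inside |z| < 2.5: 5.


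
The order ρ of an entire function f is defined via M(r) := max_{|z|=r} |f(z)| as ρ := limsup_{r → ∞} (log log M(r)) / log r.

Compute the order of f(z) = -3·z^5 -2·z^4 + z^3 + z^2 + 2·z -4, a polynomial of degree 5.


|f(z)| ≤ Σ|c_k|·r^k = O(r^5) as r → ∞. Polynomial growth is O(e^{r^ε}) for every ε > 0 (since r^5/e^{r^ε} → 0), so ρ ≤ ε for all ε > 0, i.e. ρ = 0. Every nonconstant polynomial has order 0.
Therefore ρ = 0.

Order ρ = 0.


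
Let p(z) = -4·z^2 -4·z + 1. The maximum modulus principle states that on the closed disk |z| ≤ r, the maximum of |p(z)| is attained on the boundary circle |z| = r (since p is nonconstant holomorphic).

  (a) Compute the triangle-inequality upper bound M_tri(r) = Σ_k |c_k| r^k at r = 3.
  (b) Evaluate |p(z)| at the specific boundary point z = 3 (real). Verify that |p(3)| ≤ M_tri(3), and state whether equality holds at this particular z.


Coefficients: c_0 = 1, c_1 = -4, c_2 = -4. Radius r = 3.
Part (a). Triangle bound: M_tri(r) = Σ_k |c_k| r^k
  = |1|·3^0 + |-4|·3^1 + |-4|·3^2
  = 1 + 12 + 36 = 49.
This bounds M(r) := max_{|z|=r} |p(z)| from above; equality holds iff all terms c_k z^k can be made to align in phase at a single z on |z|=r.
Part (b). At z = 3 (real, on the circle |z| = r):
  p(3) = (1)·3^0 + (-4)·3^1 + (-4)·3^2 = -47.
  |p(3)| = 47.
Check: |p(3)| = 47 ≤ 49 = M_tri(3). ✓ Equality does not hold at z = 3 (the coefficients have mixed signs, so the terms do not all align in phase there).

M_tri(3) = 49; |p(3)| = 47; equality at z=3: no.


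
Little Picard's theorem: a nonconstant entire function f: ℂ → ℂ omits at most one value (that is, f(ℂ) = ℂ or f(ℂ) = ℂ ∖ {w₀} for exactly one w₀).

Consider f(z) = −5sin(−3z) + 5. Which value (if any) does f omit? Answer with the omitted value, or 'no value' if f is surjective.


Little Picard bounds the complement of f(ℂ) to at most one point.
sin is entire and surjective onto ℂ: for every w ∈ ℂ, sin(ζ) = w has a solution ζ ∈ ℂ (e.g., via the complex inverse arcsin). With ζ = −3z this gives z = ζ/(-3). Then -5·sin(−3z) takes every value in -5·ℂ = ℂ, and adding 5 is a bijection of ℂ. So f is surjective and omits no value. (Note: only on the real line is sin bounded by [−1, 1].)

Omitted value: no value.


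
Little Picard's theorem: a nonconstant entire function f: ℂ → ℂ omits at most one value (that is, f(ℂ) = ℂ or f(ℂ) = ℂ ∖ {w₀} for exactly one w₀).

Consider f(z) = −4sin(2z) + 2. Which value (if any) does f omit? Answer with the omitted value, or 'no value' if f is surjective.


Little Picard bounds the complement of f(ℂ) to at most one point.
sin is entire and surjective onto ℂ: for every w ∈ ℂ, sin(ζ) = w has a solution ζ ∈ ℂ (e.g., via the complex inverse arcsin). With ζ = 2z this gives z = ζ/(2). Then -4·sin(2z) takes every value in -4·ℂ = ℂ, and adding 2 is a bijection of ℂ. So f is surjective and omits no value. (Note: only on the real line is sin bounded by [−1, 1].)

Omitted value: no value.


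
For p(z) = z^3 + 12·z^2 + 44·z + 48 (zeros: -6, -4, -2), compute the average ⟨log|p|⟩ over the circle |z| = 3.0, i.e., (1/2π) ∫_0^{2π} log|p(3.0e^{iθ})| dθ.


Zeros: -6, -4, -2; r = 3.0.
Inside |z| < r: -2. Outside (|z| ≥ r): -6, -4.
p(0) = 48, so log|p(0)| = log(48) = 3.8712.
Apply Jensen: I(r) = log|p(0)| + Σ_k log(r/|z_k|), summed over zeros inside |z| < r.
  log(r/|z_k|) for z_k = -2: log(3.0/2) = 0.4055
  Outside zeros (-6, -4) contribute nothing to the Jensen sum.
Sum over inside zeros: 0.4055.
I(r) = log|p(0)| + (inside sum) = 3.8712 + 0.4055 = 4.2767.
Note: since some zeros are outside |z| ≤ r, the simplified n·log(r) form does NOT apply — only the inside zeros contribute.

I(r) ≈ 4.2767.


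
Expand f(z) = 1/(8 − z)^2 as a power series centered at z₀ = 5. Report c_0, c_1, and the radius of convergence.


Let w = z − z₀, so z = z₀ + w.
Then 8 − z = 8 − (z₀ + w) = (8 − z₀) − w = 3 − w.
f(z) = 1/(3 − w)^2 = (1/(3)^2) · (1 − w/(3))^{−2}.
By the binomial series (1−u)^{−2} = Σ_{n≥0} C(n+1, 1) u^n for |u|<1, with u = w/(3):
  c_n = C(n+1, 1) / (3)^(n+2).
  c_0 = 1/(3)^2 = 1/9.
  c_1 = 2/(3)^3 = 2/27.
The series is valid for |w/d| < 1, i.e. |z − z₀| < |d|.
Radius of convergence: R = |8 − z₀| = |3| = 3 (distance from z₀ to the singularity z = 8).

c_0 = 1/9, c_1 = 2/27; R = 3.


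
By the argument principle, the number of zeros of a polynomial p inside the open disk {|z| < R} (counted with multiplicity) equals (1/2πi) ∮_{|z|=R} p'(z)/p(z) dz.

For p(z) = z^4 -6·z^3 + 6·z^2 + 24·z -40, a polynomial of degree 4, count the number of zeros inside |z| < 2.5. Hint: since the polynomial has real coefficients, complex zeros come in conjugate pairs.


The zeros of p are: (3 + 1i), (3 - 1i), -2, 2.
Their magnitudes are: 3.162, 3.162, 2, 2.
Zeros with |z| < R = 2.5: -2, 2.
Count = 2.
By the argument principle, (1/2πi) ∮_{|z|=R} p'(z)/p(z) dz equals exactly this count.

Number of zeros inside |z| < 2.5: 2.


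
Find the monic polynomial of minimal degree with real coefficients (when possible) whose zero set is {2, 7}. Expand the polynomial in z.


The polynomial is p(z) = ∏_{α ∈ S} (z − α), where S = {2, 7}.
Expanding the product yields: p(z) = z^2 -9·z + 14.
The resulting polynomial has degree 2 and real coefficients as required.

p(z) = z^2 -9·z + 14.


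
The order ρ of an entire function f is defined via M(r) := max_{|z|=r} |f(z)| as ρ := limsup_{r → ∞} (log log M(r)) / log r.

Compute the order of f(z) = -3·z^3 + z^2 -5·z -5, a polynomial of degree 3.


|f(z)| ≤ Σ|c_k|·r^k = O(r^3) as r → ∞. Polynomial growth is O(e^{r^ε}) for every ε > 0 (since r^3/e^{r^ε} → 0), so ρ ≤ ε for all ε > 0, i.e. ρ = 0. Every nonconstant polynomial has order 0.
Therefore ρ = 0.

Order ρ = 0.


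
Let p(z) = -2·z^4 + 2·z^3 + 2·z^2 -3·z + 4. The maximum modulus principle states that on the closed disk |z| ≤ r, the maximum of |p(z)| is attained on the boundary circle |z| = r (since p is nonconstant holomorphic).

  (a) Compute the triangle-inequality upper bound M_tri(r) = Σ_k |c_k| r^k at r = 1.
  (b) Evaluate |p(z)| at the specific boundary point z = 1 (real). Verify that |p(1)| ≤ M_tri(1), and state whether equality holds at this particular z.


Coefficients: c_0 = 4, c_1 = -3, c_2 = 2, c_3 = 2, c_4 = -2. Radius r = 1.
Part (a). Triangle bound: M_tri(r) = Σ_k |c_k| r^k
  = |4|·1^0 + |-3|·1^1 + |2|·1^2 + |2|·1^3 + |-2|·1^4
  = 4 + 3 + 2 + 2 + 2 = 13.
This bounds M(r) := max_{|z|=r} |p(z)| from above; equality holds iff all terms c_k z^k can be made to align in phase at a single z on |z|=r.
Part (b). At z = 1 (real, on the circle |z| = r):
  p(1) = (4)·1^0 + (-3)·1^1 + (2)·1^2 + (2)·1^3 + (-2)·1^4 = 3.
  |p(1)| = 3.
Check: |p(1)| = 3 ≤ 13 = M_tri(1). ✓ Equality does not hold at z = 1 (the coefficients have mixed signs, so the terms do not all align in phase there).

M_tri(1) = 13; |p(1)| = 3; equality at z=1: no.


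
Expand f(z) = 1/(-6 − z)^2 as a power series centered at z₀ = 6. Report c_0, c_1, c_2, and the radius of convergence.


Let w = z − z₀, so z = z₀ + w.
Then -6 − z = -6 − (z₀ + w) = (-6 − z₀) − w = -12 − w.
f(z) = 1/(-12 − w)^2 = (1/(-12)^2) · (1 − w/(-12))^{−2}.
By the binomial series (1−u)^{−2} = Σ_{n≥0} C(n+1, 1) u^n for |u|<1, with u = w/(-12):
  c_n = C(n+1, 1) / (-12)^(n+2).
  c_0 = 1/(-12)^2 = 1/144.
  c_1 = 2/(-12)^3 = -1/864.
  c_2 = 3/(-12)^4 = 1/6912.
The series is valid for |w/d| < 1, i.e. |z − z₀| < |d|.
Radius of convergence: R = |-6 − z₀| = |-12| = 12 (distance from z₀ to the singularity z = -6).

c_0 = 1/144, c_1 = -1/864, c_2 = 1/6912; R = 12.


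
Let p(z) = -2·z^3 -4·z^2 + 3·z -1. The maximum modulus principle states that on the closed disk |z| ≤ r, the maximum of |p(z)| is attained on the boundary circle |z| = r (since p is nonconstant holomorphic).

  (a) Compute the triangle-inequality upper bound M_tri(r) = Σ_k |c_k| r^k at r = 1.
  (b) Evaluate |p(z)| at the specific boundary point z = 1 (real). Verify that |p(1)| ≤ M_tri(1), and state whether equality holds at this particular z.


Coefficients: c_0 = -1, c_1 = 3, c_2 = -4, c_3 = -2. Radius r = 1.
Part (a). Triangle bound: M_tri(r) = Σ_k |c_k| r^k
  = |-1|·1^0 + |3|·1^1 + |-4|·1^2 + |-2|·1^3
  = 1 + 3 + 4 + 2 = 10.
This bounds M(r) := max_{|z|=r} |p(z)| from above; equality holds iff all terms c_k z^k can be made to align in phase at a single z on |z|=r.
Part (b). At z = 1 (real, on the circle |z| = r):
  p(1) = (-1)·1^0 + (3)·1^1 + (-4)·1^2 + (-2)·1^3 = -4.
  |p(1)| = 4.
Check: |p(1)| = 4 ≤ 10 = M_tri(1). ✓ Equality does not hold at z = 1 (the coefficients have mixed signs, so the terms do not all align in phase there).

M_tri(1) = 10; |p(1)| = 4; equality at z=1: no.


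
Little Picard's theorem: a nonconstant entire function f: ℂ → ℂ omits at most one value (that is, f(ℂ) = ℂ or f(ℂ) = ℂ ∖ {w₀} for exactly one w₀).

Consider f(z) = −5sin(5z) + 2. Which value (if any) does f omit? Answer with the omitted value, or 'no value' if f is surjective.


Little Picard bounds the complement of f(ℂ) to at most one point.
sin is entire and surjective onto ℂ: for every w ∈ ℂ, sin(ζ) = w has a solution ζ ∈ ℂ (e.g., via the complex inverse arcsin). With ζ = 5z this gives z = ζ/(5). Then -5·sin(5z) takes every value in -5·ℂ = ℂ, and adding 2 is a bijection of ℂ. So f is surjective and omits no value. (Note: only on the real line is sin bounded by [−1, 1].)

Omitted value: no value.


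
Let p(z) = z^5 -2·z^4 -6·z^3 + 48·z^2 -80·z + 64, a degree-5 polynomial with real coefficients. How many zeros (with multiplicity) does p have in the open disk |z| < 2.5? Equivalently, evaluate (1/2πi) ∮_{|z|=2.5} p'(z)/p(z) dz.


The zeros of p are: (2 + 2i), (2 - 2i), -4, (1 + 1i), (1 - 1i).
Their magnitudes are: 2.828, 2.828, 4, 1.414, 1.414.
Zeros with |z| < R = 2.5: (1 + 1i), (1 - 1i).
Count = 2.
By the argument principle, (1/2πi) ∮_{|z|=R} p'(z)/p(z) dz equals exactly this count.

Number of zeros inside |z| < 2.5: 2.


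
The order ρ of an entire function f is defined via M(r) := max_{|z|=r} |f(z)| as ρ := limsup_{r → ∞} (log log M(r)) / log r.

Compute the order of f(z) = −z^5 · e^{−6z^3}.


M(r) = max_{|z|=r} |-1|·|z|^5·|e^{−6z^3}| = 1·r^5 · e^{6r^3} (the factors attain their maxima compatibly on |z|=r). Then log M(r) = log 1 + 5·log r + 6r^3, dominated by the last term, so log log M(r) ~ 3·log r. The polynomial factor -1z^5 contributes only a log r term and does not affect the order. ρ = 3.
Therefore ρ = 3.

Order ρ = 3.


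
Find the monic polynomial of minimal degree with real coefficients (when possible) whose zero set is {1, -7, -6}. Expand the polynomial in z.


The polynomial is p(z) = ∏_{α ∈ S} (z − α), where S = {1, -7, -6}.
Expanding the product yields: p(z) = z^3 + 12·z^2 + 29·z -42.
The resulting polynomial has degree 3 and real coefficients as required.

p(z) = z^3 + 12·z^2 + 29·z -42.


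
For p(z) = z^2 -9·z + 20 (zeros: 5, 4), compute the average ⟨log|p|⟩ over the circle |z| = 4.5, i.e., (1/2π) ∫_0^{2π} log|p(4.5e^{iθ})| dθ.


Zeros: 4, 5; r = 4.5.
Inside |z| < r: 4. Outside (|z| ≥ r): 5.
p(0) = 20, so log|p(0)| = log(20) = 2.9957.
Apply Jensen: I(r) = log|p(0)| + Σ_k log(r/|z_k|), summed over zeros inside |z| < r.
  log(r/|z_k|) for z_k = 4: log(4.5/4) = 0.1178
  Outside zeros (5) contribute nothing to the Jensen sum.
Sum over inside zeros: 0.1178.
I(r) = log|p(0)| + (inside sum) = 2.9957 + 0.1178 = 3.1135.
Note: since some zeros are outside |z| ≤ r, the simplified n·log(r) form does NOT apply — only the inside zeros contribute.

I(r) ≈ 3.1135.


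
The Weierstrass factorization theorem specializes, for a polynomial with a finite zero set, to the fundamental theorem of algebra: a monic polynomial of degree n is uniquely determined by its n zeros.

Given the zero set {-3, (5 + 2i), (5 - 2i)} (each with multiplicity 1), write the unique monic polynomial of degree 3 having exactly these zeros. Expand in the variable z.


The polynomial is p(z) = ∏_{α ∈ S} (z − α), where S = {-3, (5 + 2i), (5 - 2i)}.
Expanding the product yields: p(z) = z^3 -7·z^2 -z + 87.
Note conjugate pairs combine to real quadratics: (z − (5+2i))(z − (5−2i)) = z² − 10z + 29.
The resulting polynomial has degree 3 and real coefficients as required.

p(z) = z^3 -7·z^2 -z + 87.


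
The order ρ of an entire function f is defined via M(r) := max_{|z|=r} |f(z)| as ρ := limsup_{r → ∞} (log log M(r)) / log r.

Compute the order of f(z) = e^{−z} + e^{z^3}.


Each summand is entire of order 1 and 3 respectively (as in the single-exponential case). The order of a sum is at most the max of the orders, so ρ ≤ 3. For the lower bound: on |z|=r choose arg z so that 1z^3 is real positive; then |e^{1z^3}| = e^{1r^3} while |e^{-1z}| ≤ e^{1r^1} = o(e^{1r^3}). So |f| ≥ e^{1r^3}(1 − o(1)) and ρ ≥ 3. Hence ρ = max(1, 3) = 3.
Therefore ρ = 3.

Order ρ = 3.


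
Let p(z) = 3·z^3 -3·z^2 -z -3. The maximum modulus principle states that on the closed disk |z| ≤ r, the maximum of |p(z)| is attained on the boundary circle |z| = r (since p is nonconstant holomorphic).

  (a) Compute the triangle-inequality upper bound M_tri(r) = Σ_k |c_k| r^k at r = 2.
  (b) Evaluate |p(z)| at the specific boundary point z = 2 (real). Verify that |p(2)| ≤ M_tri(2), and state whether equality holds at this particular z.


Coefficients: c_0 = -3, c_1 = -1, c_2 = -3, c_3 = 3. Radius r = 2.
Part (a). Triangle bound: M_tri(r) = Σ_k |c_k| r^k
  = |-3|·2^0 + |-1|·2^1 + |-3|·2^2 + |3|·2^3
  = 3 + 2 + 12 + 24 = 41.
This bounds M(r) := max_{|z|=r} |p(z)| from above; equality holds iff all terms c_k z^k can be made to align in phase at a single z on |z|=r.
Part (b). At z = 2 (real, on the circle |z| = r):
  p(2) = (-3)·2^0 + (-1)·2^1 + (-3)·2^2 + (3)·2^3 = 7.
  |p(2)| = 7.
Check: |p(2)| = 7 ≤ 41 = M_tri(2). ✓ Equality does not hold at z = 2 (the coefficients have mixed signs, so the terms do not all align in phase there).

M_tri(2) = 41; |p(2)| = 7; equality at z=2: no.


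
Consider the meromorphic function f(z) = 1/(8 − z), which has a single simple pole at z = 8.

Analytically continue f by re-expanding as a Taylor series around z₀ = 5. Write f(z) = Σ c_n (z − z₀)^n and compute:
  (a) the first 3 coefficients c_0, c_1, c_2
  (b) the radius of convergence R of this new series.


Let w = z − z₀, so z = z₀ + w.
Then 8 − z = 8 − (z₀ + w) = (8 − z₀) − w = 3 − w.
f(z) = 1/(3 − w) = (1/(3)) · 1/(1 − w/(3)) = Σ_{n≥0} w^n / (3)^(n+1).
So c_n = 1/(3)^(n+1):
  c_0 = 1/(3)^1 = 1/3.
  c_1 = 1/(3)^2 = 1/9.
  c_2 = 1/(3)^3 = 1/27.
The series is valid for |w/d| < 1, i.e. |z − z₀| < |d|.
Radius of convergence: R = |8 − z₀| = |3| = 3 (distance from z₀ to the singularity z = 8).

c_0 = 1/3, c_1 = 1/9, c_2 = 1/27; R = 3.


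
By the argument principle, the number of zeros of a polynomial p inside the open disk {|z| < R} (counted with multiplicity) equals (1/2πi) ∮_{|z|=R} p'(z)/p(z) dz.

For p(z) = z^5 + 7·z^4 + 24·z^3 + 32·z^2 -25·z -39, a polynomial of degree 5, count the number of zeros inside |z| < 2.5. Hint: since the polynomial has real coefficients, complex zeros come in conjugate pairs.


The zeros of p are: -1, 1, -3, (-2 + 3i), (-2 - 3i).
Their magnitudes are: 1, 1, 3, 3.606, 3.606.
Zeros with |z| < R = 2.5: -1, 1.
Count = 2.
By the argument principle, (1/2πi) ∮_{|z|=R} p'(z)/p(z) dz equals exactly this count.

Number of zeros inside |z| < 2.5: 2.


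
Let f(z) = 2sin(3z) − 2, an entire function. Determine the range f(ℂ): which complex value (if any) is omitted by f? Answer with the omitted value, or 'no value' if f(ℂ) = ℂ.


Little Picard bounds the complement of f(ℂ) to at most one point.
sin is entire and surjective onto ℂ: for every w ∈ ℂ, sin(ζ) = w has a solution ζ ∈ ℂ (e.g., via the complex inverse arcsin). With ζ = 3z this gives z = ζ/(3). Then 2·sin(3z) takes every value in 2·ℂ = ℂ, and adding -2 is a bijection of ℂ. So f is surjective and omits no value. (Note: only on the real line is sin bounded by [−1, 1].)

Omitted value: no value.


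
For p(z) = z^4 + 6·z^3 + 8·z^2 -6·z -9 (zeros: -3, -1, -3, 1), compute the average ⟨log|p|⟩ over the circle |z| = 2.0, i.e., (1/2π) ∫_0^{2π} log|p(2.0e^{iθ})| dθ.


Zeros: -3, -3, -1, 1; r = 2.0.
Inside |z| < r: -1, 1. Outside (|z| ≥ r): -3, -3.
p(0) = -9, so log|p(0)| = log(9) = 2.1972.
Apply Jensen: I(r) = log|p(0)| + Σ_k log(r/|z_k|), summed over zeros inside |z| < r.
  log(r/|z_k|) for z_k = -1: log(2.0/1) = 0.6931
  log(r/|z_k|) for z_k = 1: log(2.0/1) = 0.6931
  Outside zeros (-3, -3) contribute nothing to the Jensen sum.
Sum over inside zeros: 1.3863.
I(r) = log|p(0)| + (inside sum) = 2.1972 + 1.3863 = 3.5835.
Note: since some zeros are outside |z| ≤ r, the simplified n·log(r) form does NOT apply — only the inside zeros contribute.

I(r) ≈ 3.5835.
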